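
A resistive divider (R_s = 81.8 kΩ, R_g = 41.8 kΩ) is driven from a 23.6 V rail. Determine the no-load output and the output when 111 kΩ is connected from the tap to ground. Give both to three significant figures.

Unloaded: 7.98 V; loaded: 6.39 V

Open-circuit: V = 23.6 × 41.8/(81.8 + 41.8) = 7.98 V.
With the load, R_g becomes R_g‖R_L = 30.37 kΩ, so V = 23.6 × 30.37/112.2 = 6.39 V.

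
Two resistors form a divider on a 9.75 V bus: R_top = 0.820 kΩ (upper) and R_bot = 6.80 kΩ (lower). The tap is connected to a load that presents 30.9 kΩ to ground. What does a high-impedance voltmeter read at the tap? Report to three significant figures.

V_out ≈ 8.50 V

The load sits in parallel with R_bot: R_bot‖R_L = (6800 × 30900) / (6800 + 30900) = 5573 Ω.
V_out = 9.75 × 5573 / (820 + 5573) = 9.75 × 5573/6393 = 8.50 V.
(Unloaded it would have been 8.70 V.)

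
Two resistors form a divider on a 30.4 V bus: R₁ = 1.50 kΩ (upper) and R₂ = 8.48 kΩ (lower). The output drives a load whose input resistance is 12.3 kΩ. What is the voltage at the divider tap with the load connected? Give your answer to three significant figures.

The load sits in parallel with R₂: R₂‖R_L = (8.48 × 12.3) / (8.48 + 12.3) = 5.019 kΩ.
V_out = 30.4 × 5.019 / (1.50 + 5.019) = 30.4 × 5.019/6.519 = 23.4 V.

V_out ≈ 23.4 V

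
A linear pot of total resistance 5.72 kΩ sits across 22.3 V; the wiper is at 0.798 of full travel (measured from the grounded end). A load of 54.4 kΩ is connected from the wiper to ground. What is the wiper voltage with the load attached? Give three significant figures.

V ≈ 17.5 V

The wiper splits the pot into (1−α)R = 1.155 kΩ above and αR = 4.565 kΩ below.
Lower section ‖ load = 4.211 kΩ.
V_wiper = 22.3 × 4.211/(1.155 + 4.211) = 17.5 V.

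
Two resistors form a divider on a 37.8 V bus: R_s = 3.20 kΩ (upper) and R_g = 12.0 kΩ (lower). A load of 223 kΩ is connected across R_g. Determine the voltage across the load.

The load sits in parallel with R_g: R_g‖R_L = (12.0 × 223) / (12.0 + 223) = 11.39 kΩ.
V_out = 37.8 × 11.39 / (3.20 + 11.39) = 37.8 × 11.39/14.59 = 29.5 V.

V_out ≈ 29.5 V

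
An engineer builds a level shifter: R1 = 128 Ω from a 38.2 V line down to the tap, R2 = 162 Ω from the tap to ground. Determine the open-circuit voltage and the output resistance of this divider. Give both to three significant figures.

V_th is the open-circuit tap voltage: 38.2 × 162/(128 + 162) = 21.3 V.
With the supply zeroed, R1 and R2 appear in parallel from the tap: R_th = R1‖R2 = (128 × 162)/290.0 = 71.5 Ω.

V_th = 21.3 V, R_th = 71.5 Ω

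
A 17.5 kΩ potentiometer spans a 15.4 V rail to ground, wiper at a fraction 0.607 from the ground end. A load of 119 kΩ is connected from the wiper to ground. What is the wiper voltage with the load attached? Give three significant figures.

The wiper splits the pot into (1−α)R = 6.878 kΩ above and αR = 10.62 kΩ below.
Lower section ‖ load = 9.752 kΩ.
V_wiper = 15.4 × 9.752/(6.878 + 9.752) = 9.03 V.

V ≈ 9.03 V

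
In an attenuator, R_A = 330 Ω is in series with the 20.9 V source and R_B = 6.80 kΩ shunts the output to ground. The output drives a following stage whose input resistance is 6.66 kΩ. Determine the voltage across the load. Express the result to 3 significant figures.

The load sits in parallel with R_B: R_B‖R_L = (6800 × 6660) / (6800 + 6660) = 3365 Ω.
V_out = 20.9 × 3365 / (330 + 3365) = 20.9 × 3365/3695 = 19.0 V.

V_out ≈ 19.0 V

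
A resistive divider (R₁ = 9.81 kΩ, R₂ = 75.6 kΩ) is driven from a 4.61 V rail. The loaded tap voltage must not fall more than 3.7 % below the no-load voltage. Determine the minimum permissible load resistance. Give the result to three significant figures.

R_L(min) ≈ 226 kΩ

Output resistance R_th = R₁‖R₂ = (9.81 × 75.6)/85.41 = 8.683 kΩ.
The fractional drop is R_th/(R_th + R_L); requiring this ≤ 0.0370 gives R_L ≥ R_th(1/0.0370 − 1) = 8.683 × 26.03 = 226 kΩ.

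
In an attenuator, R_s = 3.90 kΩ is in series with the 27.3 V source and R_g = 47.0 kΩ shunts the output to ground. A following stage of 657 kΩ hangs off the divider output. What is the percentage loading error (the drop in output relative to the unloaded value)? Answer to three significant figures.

The divider's output (Thévenin) resistance is R_s‖R_g = 3.601 kΩ.
Fractional drop under load = R_th/(R_th + R_L) = 3.601 / (3.601 + 657) = 0.005451.
So the output falls by 0.545 %.

0.545 %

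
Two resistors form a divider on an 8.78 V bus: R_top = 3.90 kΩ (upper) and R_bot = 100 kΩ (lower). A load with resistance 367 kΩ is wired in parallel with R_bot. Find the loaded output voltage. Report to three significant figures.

V_out ≈ 8.36 V

The load sits in parallel with R_bot: R_bot‖R_L = (100 × 367) / (100 + 367) = 78.59 kΩ.
V_out = 8.78 × 78.59 / (3.90 + 78.59) = 8.78 × 78.59/82.49 = 8.36 V.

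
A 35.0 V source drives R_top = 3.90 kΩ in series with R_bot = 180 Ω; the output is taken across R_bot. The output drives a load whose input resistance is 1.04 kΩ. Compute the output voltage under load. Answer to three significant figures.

The load sits in parallel with R_bot: R_bot‖R_L = (180 × 1040) / (180 + 1040) = 153.4 Ω.
V_out = 35.0 × 153.4 / (3900 + 153.4) = 35.0 × 153.4/4053 = 1.32 V.
(Unloaded it would have been 1.54 V.)

V_out ≈ 1.32 V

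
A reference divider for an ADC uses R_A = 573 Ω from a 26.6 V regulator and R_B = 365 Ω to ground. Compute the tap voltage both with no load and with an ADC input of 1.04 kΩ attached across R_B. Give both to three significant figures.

Open-circuit: V = 26.6 × 365/(573 + 365) = 10.4 V.
With the load, R_B becomes R_B‖R_L = 270.2 Ω, so V = 26.6 × 270.2/843.2 = 8.52 V.

Unloaded: 10.4 V; loaded: 8.52 V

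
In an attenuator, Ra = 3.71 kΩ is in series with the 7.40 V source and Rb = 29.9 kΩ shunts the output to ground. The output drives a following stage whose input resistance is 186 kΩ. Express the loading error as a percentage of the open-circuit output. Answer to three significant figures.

The divider's output (Thévenin) resistance is Ra‖Rb = 3.300 kΩ.
Fractional drop under load = R_th/(R_th + R_L) = 3.300 / (3.300 + 186) = 0.01744.
So the output falls by 1.74 %.

1.74 %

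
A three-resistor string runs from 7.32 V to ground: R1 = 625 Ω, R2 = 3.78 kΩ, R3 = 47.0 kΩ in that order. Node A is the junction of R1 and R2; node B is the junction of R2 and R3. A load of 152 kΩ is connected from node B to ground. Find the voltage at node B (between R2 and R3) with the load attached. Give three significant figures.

V ≈ 6.52 V

At node B, R3 is in parallel with the load: R3‖R_L = 35900 Ω.
Below node A the resistance is R2 + (R3‖R_L) = 39680 Ω, so V_A = 7.32 × 39680/40300 = 7.206 V.
Then V_B = V_A × (R3‖R_L)/(R2 + R3‖R_L) = 7.206 × 35900/39680 = 6.52 V.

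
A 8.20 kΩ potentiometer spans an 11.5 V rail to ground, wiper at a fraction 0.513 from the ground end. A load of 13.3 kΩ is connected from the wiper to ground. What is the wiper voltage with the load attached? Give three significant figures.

The wiper splits the pot into (1−α)R = 3.993 kΩ above and αR = 4.207 kΩ below.
Lower section ‖ load = 3.196 kΩ.
V_wiper = 11.5 × 3.196/(3.993 + 3.196) = 5.11 V.

V ≈ 5.11 V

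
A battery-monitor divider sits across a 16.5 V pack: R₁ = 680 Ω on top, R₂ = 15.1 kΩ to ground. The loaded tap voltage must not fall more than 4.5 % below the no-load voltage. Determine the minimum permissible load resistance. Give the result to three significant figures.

Output resistance R_th = R₁‖R₂ = (680 × 15100)/15780 = 650.7 Ω.
The fractional drop is R_th/(R_th + R_L); requiring this ≤ 0.0450 gives R_L ≥ R_th(1/0.0450 − 1) = 650.7 × 21.22 = 13.8 kΩ.

R_L(min) ≈ 13.8 kΩ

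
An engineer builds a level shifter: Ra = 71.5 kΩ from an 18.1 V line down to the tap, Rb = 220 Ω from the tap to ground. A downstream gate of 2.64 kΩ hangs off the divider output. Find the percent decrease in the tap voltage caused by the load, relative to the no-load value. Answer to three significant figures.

The divider's output (Thévenin) resistance is Ra‖Rb = 219.3 Ω.
Fractional drop under load = R_th/(R_th + R_L) = 219.3 / (219.3 + 2640) = 0.07671.
So the output falls by 7.67 %.

7.67 %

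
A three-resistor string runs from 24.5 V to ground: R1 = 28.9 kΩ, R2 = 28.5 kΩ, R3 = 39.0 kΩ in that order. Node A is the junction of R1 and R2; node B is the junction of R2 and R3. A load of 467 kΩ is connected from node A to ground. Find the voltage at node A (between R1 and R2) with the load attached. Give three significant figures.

V ≈ 16.4 V

Below node A the series string R2+R3 = 67.50 kΩ sits in parallel with the 467 kΩ load: 58.98 kΩ.
V_A = 24.5 × 58.98/(28.9 + 58.98) = 16.4 V.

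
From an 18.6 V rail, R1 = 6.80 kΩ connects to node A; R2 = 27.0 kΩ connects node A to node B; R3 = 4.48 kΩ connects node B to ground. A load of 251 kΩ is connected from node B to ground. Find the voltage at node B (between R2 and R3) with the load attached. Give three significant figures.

V ≈ 2.14 V

At node B, R3 is in parallel with the load: R3‖R_L = 4.401 kΩ.
Below node A the resistance is R2 + (R3‖R_L) = 31.40 kΩ, so V_A = 18.6 × 31.40/38.20 = 15.29 V.
Then V_B = V_A × (R3‖R_L)/(R2 + R3‖R_L) = 15.29 × 4.401/31.40 = 2.14 V.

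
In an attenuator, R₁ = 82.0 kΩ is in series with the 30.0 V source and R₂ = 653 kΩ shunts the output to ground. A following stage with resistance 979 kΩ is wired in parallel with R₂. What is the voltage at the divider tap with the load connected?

The load sits in parallel with R₂: R₂‖R_L = (653 × 979) / (653 + 979) = 391.7 kΩ.
V_out = 30.0 × 391.7 / (82.0 + 391.7) = 30.0 × 391.7/473.7 = 24.8 V.
(Unloaded it would have been 26.7 V.)

V_out ≈ 24.8 V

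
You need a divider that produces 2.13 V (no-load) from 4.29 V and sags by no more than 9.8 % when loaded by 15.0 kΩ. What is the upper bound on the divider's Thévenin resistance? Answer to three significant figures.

R_th ≤ 1.63 kΩ

Loading drop = R_th/(R_th + R_L) ≤ 0.0980, so R_th ≤ R_L · ε/(1−ε) = 15.0 kΩ × 0.0980/0.9020 = 1.63 kΩ.
(Any R1, R2 with R2/(R1+R2) = 0.497 and R1‖R2 ≤ 1.63 kΩ will meet the spec.)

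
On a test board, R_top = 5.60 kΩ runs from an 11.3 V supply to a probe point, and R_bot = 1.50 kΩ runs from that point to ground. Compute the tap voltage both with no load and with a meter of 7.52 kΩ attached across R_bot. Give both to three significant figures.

Open-circuit: V = 11.3 × 1.50/(5.60 + 1.50) = 2.39 V.
With the load, R_bot becomes R_bot‖R_L = 1.251 kΩ, so V = 11.3 × 1.251/6.851 = 2.06 V.

Unloaded: 2.39 V; loaded: 2.06 V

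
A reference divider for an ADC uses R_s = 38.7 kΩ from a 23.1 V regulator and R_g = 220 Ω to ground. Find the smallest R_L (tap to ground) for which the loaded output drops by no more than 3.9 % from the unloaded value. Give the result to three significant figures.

R_L(min) ≈ 5.39 kΩ

Output resistance R_th = R_s‖R_g = (38700 × 220)/38920 = 218.8 Ω.
The fractional drop is R_th/(R_th + R_L); requiring this ≤ 0.0390 gives R_L ≥ R_th(1/0.0390 − 1) = 218.8 × 24.64 = 5.39 kΩ.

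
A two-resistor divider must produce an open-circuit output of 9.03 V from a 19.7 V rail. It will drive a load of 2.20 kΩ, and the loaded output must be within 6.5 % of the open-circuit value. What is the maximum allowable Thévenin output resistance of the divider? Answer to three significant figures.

Loading drop = R_th/(R_th + R_L) ≤ 0.0650, so R_th ≤ R_L · ε/(1−ε) = 2.20 kΩ × 0.0650/0.9350 = 153 Ω.

R_th ≤ 153 Ω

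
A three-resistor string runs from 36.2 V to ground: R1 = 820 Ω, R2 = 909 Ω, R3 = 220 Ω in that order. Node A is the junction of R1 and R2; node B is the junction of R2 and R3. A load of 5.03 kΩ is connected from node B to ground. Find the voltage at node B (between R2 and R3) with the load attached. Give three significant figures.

At node B, R3 is in parallel with the load: R3‖R_L = 210.8 Ω.
Below node A the resistance is R2 + (R3‖R_L) = 1120 Ω, so V_A = 36.2 × 1120/1940 = 20.90 V.
Then V_B = V_A × (R3‖R_L)/(R2 + R3‖R_L) = 20.90 × 210.8/1120 = 3.93 V.

V ≈ 3.93 V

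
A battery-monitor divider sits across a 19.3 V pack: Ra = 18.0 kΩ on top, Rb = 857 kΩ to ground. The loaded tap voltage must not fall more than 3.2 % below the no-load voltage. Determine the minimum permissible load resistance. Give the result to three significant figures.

Output resistance R_th = Ra‖Rb = (18.0 × 857)/875.0 = 17.63 kΩ.
The fractional drop is R_th/(R_th + R_L); requiring this ≤ 0.0320 gives R_L ≥ R_th(1/0.0320 − 1) = 17.63 × 30.25 = 533 kΩ.

R_L(min) ≈ 533 kΩ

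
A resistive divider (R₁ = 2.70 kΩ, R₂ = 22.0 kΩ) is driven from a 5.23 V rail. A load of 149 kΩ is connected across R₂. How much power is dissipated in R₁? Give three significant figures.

Total resistance from the source is R₁ + (R₂‖R_L) = 21.87 kΩ, so I = 5.23/21.87 kΩ = 0.2391 mA.
P = I²·R₁ = (0.2391 mA)² × 2.70 kΩ = 0.154 mW.

P ≈ 0.154 mW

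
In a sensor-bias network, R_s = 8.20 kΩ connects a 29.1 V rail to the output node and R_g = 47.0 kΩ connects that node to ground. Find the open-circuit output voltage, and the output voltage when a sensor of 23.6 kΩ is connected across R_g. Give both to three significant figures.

Unloaded: 24.8 V; loaded: 19.1 V

Open-circuit: V = 29.1 × 47.0/(8.20 + 47.0) = 24.8 V.
With the load, R_g becomes R_g‖R_L = 15.71 kΩ, so V = 29.1 × 15.71/23.91 = 19.1 V.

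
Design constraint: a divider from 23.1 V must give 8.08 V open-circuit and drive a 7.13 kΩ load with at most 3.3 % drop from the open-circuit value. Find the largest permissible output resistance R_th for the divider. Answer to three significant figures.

R_th ≤ 243 Ω

Loading drop = R_th/(R_th + R_L) ≤ 0.0330, so R_th ≤ R_L · ε/(1−ε) = 7.13 kΩ × 0.0330/0.9670 = 243 Ω.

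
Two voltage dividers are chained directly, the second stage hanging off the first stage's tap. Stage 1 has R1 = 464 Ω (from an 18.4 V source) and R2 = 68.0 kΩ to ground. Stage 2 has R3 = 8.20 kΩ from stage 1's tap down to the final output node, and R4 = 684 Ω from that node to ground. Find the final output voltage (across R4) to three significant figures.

V_out ≈ 1.34 V

Stage 2 presents R3+R4 = 8884 Ω as a load on stage 1's tap.
Stage 1's lower leg becomes R2‖(R3+R4) = 7857 Ω, so V_mid = 18.4 × 7857/8321 = 17.37 V.
Stage 2 is itself unloaded: V_out = V_mid × R4/(R3+R4) = 17.37 × 684/8884 = 1.34 V.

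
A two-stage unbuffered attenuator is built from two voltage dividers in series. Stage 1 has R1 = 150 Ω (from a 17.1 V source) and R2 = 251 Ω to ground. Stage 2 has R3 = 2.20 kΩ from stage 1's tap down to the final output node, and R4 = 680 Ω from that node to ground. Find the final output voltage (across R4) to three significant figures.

V_out ≈ 2.45 V

Stage 2 presents R3+R4 = 2880 Ω as a load on stage 1's tap.
Stage 1's lower leg becomes R2‖(R3+R4) = 230.9 Ω, so V_mid = 17.1 × 230.9/380.9 = 10.37 V.
Stage 2 is itself unloaded: V_out = V_mid × R4/(R3+R4) = 10.37 × 680/2880 = 2.45 V.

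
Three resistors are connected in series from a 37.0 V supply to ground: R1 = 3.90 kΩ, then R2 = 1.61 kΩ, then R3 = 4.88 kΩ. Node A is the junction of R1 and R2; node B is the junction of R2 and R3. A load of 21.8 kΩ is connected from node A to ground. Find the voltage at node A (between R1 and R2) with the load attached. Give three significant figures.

Below node A the series string R2+R3 = 6.490 kΩ sits in parallel with the 21.8 kΩ load: 5.001 kΩ.
V_A = 37.0 × 5.001/(3.90 + 5.001) = 20.8 V.

V ≈ 20.8 V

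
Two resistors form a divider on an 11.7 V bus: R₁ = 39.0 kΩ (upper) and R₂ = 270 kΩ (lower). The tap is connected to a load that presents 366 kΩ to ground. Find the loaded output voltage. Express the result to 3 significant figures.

The load sits in parallel with R₂: R₂‖R_L = (270 × 366) / (270 + 366) = 155.4 kΩ.
V_out = 11.7 × 155.4 / (39.0 + 155.4) = 11.7 × 155.4/194.4 = 9.35 V.
(Unloaded it would have been 10.2 V.)

V_out ≈ 9.35 V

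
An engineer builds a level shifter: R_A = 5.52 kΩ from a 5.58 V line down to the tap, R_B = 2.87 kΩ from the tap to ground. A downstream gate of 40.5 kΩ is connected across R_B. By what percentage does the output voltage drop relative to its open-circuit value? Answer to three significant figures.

The divider's output (Thévenin) resistance is R_A‖R_B = 1.888 kΩ.
Fractional drop under load = R_th/(R_th + R_L) = 1.888 / (1.888 + 40.5) = 0.04455.
So the output falls by 4.45 %.

4.45 %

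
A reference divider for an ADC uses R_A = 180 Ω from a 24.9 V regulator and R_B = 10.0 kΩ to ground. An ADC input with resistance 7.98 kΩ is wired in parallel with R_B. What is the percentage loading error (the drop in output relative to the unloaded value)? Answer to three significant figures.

The divider's output (Thévenin) resistance is R_A‖R_B = 176.8 Ω.
Fractional drop under load = R_th/(R_th + R_L) = 176.8 / (176.8 + 7980) = 0.02168.
So the output falls by 2.17 %.

2.17 %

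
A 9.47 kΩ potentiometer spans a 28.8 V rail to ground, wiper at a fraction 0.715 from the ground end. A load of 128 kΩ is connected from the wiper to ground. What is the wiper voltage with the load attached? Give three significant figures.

The wiper splits the pot into (1−α)R = 2.699 kΩ above and αR = 6.771 kΩ below.
Lower section ‖ load = 6.431 kΩ.
V_wiper = 28.8 × 6.431/(2.699 + 6.431) = 20.3 V.

V ≈ 20.3 V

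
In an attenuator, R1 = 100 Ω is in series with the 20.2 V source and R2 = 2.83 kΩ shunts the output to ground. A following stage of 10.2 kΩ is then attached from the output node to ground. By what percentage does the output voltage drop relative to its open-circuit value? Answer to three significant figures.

0.938 %

The divider's output (Thévenin) resistance is R1‖R2 = 96.59 Ω.
Fractional drop under load = R_th/(R_th + R_L) = 96.59 / (96.59 + 10200) = 0.009380.
So the output falls by 0.938 %.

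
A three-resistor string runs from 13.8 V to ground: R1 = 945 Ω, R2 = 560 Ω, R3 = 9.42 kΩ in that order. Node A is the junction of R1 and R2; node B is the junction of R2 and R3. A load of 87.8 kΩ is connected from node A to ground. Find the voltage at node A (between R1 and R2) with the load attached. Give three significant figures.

V ≈ 12.5 V

Below node A the series string R2+R3 = 9980 Ω sits in parallel with the 87800 Ω load: 8961 Ω.
V_A = 13.8 × 8961/(945 + 8961) = 12.5 V.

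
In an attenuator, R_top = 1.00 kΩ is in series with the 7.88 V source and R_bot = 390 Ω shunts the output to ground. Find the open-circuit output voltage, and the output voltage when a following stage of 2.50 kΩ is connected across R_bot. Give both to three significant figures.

Unloaded: 2.21 V; loaded: 1.99 V

Open-circuit: V = 7.88 × 390/(1000 + 390) = 2.21 V.
With the load, R_bot becomes R_bot‖R_L = 337.4 Ω, so V = 7.88 × 337.4/1337 = 1.99 V.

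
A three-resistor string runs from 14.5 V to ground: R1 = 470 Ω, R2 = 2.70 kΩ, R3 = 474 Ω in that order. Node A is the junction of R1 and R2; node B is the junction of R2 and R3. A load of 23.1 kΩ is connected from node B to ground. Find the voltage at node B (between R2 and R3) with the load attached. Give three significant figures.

V ≈ 1.85 V

At node B, R3 is in parallel with the load: R3‖R_L = 464.5 Ω.
Below node A the resistance is R2 + (R3‖R_L) = 3164 Ω, so V_A = 14.5 × 3164/3634 = 12.62 V.
Then V_B = V_A × (R3‖R_L)/(R2 + R3‖R_L) = 12.62 × 464.5/3164 = 1.85 V.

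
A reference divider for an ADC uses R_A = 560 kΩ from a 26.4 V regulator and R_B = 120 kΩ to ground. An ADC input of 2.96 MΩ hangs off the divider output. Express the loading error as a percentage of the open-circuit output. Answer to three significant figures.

The divider's output (Thévenin) resistance is R_A‖R_B = 98.82 kΩ.
Fractional drop under load = R_th/(R_th + R_L) = 98.82 / (98.82 + 2960) = 0.03231.
So the output falls by 3.23 %.

3.23 %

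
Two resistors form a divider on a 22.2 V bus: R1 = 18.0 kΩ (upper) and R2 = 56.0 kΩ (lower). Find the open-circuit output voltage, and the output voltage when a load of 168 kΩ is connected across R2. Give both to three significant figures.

Open-circuit: V = 22.2 × 56.0/(18.0 + 56.0) = 16.8 V.
With the load, R2 becomes R2‖R_L = 42.00 kΩ, so V = 22.2 × 42.00/60.00 = 15.5 V.

Unloaded: 16.8 V; loaded: 15.5 V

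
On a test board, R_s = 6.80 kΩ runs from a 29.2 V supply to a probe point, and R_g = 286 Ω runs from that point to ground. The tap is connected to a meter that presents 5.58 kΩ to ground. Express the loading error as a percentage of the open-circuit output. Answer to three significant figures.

4.69 %

The divider's output (Thévenin) resistance is R_s‖R_g = 274.5 Ω.
Fractional drop under load = R_th/(R_th + R_L) = 274.5 / (274.5 + 5580) = 0.04688.
So the output falls by 4.69 %.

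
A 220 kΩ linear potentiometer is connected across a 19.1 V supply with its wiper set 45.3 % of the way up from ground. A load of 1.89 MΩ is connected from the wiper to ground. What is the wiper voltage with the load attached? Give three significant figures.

The wiper splits the pot into (1−α)R = 120.3 kΩ above and αR = 99.66 kΩ below.
Lower section ‖ load = 94.67 kΩ.
V_wiper = 19.1 × 94.67/(120.3 + 94.67) = 8.41 V.

V ≈ 8.41 V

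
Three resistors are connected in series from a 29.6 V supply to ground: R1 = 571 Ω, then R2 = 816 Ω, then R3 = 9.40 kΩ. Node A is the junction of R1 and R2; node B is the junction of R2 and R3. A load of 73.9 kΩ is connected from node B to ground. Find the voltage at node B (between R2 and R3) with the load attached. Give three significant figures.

V ≈ 25.4 V

At node B, R3 is in parallel with the load: R3‖R_L = 8339 Ω.
Below node A the resistance is R2 + (R3‖R_L) = 9155 Ω, so V_A = 29.6 × 9155/9726 = 27.86 V.
Then V_B = V_A × (R3‖R_L)/(R2 + R3‖R_L) = 27.86 × 8339/9155 = 25.4 V.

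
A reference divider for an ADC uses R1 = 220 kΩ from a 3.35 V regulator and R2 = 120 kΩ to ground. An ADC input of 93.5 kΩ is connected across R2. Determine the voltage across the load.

V_out ≈ 0.646 V

The load sits in parallel with R2: R2‖R_L = (120 × 93.5) / (120 + 93.5) = 52.55 kΩ.
V_out = 3.35 × 52.55 / (220 + 52.55) = 3.35 × 52.55/272.6 = 0.646 V.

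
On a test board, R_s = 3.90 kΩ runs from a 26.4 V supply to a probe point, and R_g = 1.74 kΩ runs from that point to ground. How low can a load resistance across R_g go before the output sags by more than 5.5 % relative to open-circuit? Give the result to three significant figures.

Output resistance R_th = R_s‖R_g = (3.90 × 1.74)/5.640 = 1.203 kΩ.
The fractional drop is R_th/(R_th + R_L); requiring this ≤ 0.0550 gives R_L ≥ R_th(1/0.0550 − 1) = 1.203 × 17.18 = 20.7 kΩ.

R_L(min) ≈ 20.7 kΩ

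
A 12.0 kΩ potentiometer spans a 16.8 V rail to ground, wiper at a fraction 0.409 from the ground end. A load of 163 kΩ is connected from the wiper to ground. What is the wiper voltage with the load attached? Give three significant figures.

V ≈ 6.75 V

The wiper splits the pot into (1−α)R = 7.092 kΩ above and αR = 4.908 kΩ below.
Lower section ‖ load = 4.765 kΩ.
V_wiper = 16.8 × 4.765/(7.092 + 4.765) = 6.75 V.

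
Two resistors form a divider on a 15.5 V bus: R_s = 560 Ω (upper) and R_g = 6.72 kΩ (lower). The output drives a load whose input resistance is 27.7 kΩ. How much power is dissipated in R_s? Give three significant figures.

Total resistance from the source is R_s + (R_g‖R_L) = 5968 Ω, so I = 15.5/5968 Ω = 2.597 mA.
P = I²·R_s = (2.597 mA)² × 560 Ω = 3.78 mW.

P ≈ 3.78 mW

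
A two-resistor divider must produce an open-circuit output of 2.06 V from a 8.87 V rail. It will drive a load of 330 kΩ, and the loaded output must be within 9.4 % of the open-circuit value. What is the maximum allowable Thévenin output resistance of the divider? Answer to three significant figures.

Loading drop = R_th/(R_th + R_L) ≤ 0.0940, so R_th ≤ R_L · ε/(1−ε) = 330 kΩ × 0.0940/0.9060 = 34.2 kΩ.
(Any R1, R2 with R2/(R1+R2) = 0.232 and R1‖R2 ≤ 34.2 kΩ will meet the spec.)

R_th ≤ 34.2 kΩ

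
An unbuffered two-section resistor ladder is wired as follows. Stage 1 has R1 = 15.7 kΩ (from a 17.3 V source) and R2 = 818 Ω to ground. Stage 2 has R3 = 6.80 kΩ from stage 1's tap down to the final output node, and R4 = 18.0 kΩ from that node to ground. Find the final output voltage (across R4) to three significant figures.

V_out ≈ 0.603 V

Stage 2 presents R3+R4 = 24800 Ω as a load on stage 1's tap.
Stage 1's lower leg becomes R2‖(R3+R4) = 791.9 Ω, so V_mid = 17.3 × 791.9/16490 = 0.8307 V.
Stage 2 is itself unloaded: V_out = V_mid × R4/(R3+R4) = 0.8307 × 18000/24800 = 0.603 V.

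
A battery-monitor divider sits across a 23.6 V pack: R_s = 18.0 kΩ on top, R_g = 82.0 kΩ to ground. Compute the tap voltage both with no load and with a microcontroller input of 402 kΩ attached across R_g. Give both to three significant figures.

Unloaded: 19.4 V; loaded: 18.7 V

Open-circuit: V = 23.6 × 82.0/(18.0 + 82.0) = 19.4 V.
With the load, R_g becomes R_g‖R_L = 68.11 kΩ, so V = 23.6 × 68.11/86.11 = 18.7 V.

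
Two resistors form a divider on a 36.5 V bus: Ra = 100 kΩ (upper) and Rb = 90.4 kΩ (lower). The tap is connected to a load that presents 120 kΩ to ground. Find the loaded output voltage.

The load sits in parallel with Rb: Rb‖R_L = (90.4 × 120) / (90.4 + 120) = 51.56 kΩ.
V_out = 36.5 × 51.56 / (100 + 51.56) = 36.5 × 51.56/151.6 = 12.4 V.

V_out ≈ 12.4 V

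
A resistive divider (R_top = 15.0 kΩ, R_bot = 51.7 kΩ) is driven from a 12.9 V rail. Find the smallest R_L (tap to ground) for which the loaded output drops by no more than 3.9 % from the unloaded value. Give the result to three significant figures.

R_L(min) ≈ 286 kΩ

Output resistance R_th = R_top‖R_bot = (15.0 × 51.7)/66.70 = 11.63 kΩ.
The fractional drop is R_th/(R_th + R_L); requiring this ≤ 0.0390 gives R_L ≥ R_th(1/0.0390 − 1) = 11.63 × 24.64 = 286 kΩ.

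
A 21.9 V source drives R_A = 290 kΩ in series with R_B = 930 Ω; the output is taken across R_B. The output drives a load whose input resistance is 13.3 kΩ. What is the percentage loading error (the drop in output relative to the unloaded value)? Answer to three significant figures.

6.52 %

The divider's output (Thévenin) resistance is R_A‖R_B = 927.0 Ω.
Fractional drop under load = R_th/(R_th + R_L) = 927.0 / (927.0 + 13300) = 0.06516.
So the output falls by 6.52 %.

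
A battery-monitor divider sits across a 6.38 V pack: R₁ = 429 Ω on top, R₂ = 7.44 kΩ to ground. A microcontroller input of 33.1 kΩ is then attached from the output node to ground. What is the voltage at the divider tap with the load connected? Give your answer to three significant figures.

V_out ≈ 5.96 V

The load sits in parallel with R₂: R₂‖R_L = (7440 × 33100) / (7440 + 33100) = 6075 Ω.
V_out = 6.38 × 6075 / (429 + 6075) = 6.38 × 6075/6504 = 5.96 V.
(Unloaded it would have been 6.03 V.)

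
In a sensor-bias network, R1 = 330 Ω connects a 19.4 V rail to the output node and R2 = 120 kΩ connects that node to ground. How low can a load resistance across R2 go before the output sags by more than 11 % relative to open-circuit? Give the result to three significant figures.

R_L(min) ≈ 2.66 kΩ

Output resistance R_th = R1‖R2 = (330 × 120000)/120300 = 329.1 Ω.
The fractional drop is R_th/(R_th + R_L); requiring this ≤ 0.110 gives R_L ≥ R_th(1/0.110 − 1) = 329.1 × 8.091 = 2.66 kΩ.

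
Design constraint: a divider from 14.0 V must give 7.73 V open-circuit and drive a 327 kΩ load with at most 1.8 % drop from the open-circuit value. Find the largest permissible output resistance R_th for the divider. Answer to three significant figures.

R_th ≤ 5.99 kΩ

Loading drop = R_th/(R_th + R_L) ≤ 0.0180, so R_th ≤ R_L · ε/(1−ε) = 327 kΩ × 0.0180/0.9820 = 5.99 kΩ.
(Any R1, R2 with R2/(R1+R2) = 0.552 and R1‖R2 ≤ 5.99 kΩ will meet the spec.)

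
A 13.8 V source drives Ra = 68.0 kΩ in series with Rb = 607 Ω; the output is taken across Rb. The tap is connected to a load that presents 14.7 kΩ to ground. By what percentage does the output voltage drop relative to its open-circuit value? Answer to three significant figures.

The divider's output (Thévenin) resistance is Ra‖Rb = 601.6 Ω.
Fractional drop under load = R_th/(R_th + R_L) = 601.6 / (601.6 + 14700) = 0.03932.
So the output falls by 3.93 %.

3.93 %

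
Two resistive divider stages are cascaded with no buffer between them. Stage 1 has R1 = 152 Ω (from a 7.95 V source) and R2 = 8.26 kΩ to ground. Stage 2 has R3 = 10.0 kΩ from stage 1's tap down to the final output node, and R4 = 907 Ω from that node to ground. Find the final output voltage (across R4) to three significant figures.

Stage 2 presents R3+R4 = 10910 Ω as a load on stage 1's tap.
Stage 1's lower leg becomes R2‖(R3+R4) = 4700 Ω, so V_mid = 7.95 × 4700/4852 = 7.701 V.
Stage 2 is itself unloaded: V_out = V_mid × R4/(R3+R4) = 7.701 × 907/10910 = 0.640 V.

V_out ≈ 0.640 V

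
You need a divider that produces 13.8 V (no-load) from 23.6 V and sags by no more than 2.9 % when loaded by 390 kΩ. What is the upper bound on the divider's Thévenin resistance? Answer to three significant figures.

R_th ≤ 11.6 kΩ

Loading drop = R_th/(R_th + R_L) ≤ 0.0290, so R_th ≤ R_L · ε/(1−ε) = 390 kΩ × 0.0290/0.9710 = 11.6 kΩ.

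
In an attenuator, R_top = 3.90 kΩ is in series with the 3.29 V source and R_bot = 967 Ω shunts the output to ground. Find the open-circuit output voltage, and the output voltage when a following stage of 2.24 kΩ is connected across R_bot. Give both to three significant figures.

Open-circuit: V = 3.29 × 967/(3900 + 967) = 0.654 V.
With the load, R_bot becomes R_bot‖R_L = 675.4 Ω, so V = 3.29 × 675.4/4575 = 0.486 V.

Unloaded: 0.654 V; loaded: 0.486 V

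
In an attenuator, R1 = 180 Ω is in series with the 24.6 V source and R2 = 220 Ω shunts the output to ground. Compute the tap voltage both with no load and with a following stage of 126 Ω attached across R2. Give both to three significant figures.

Unloaded: 13.5 V; loaded: 7.58 V

Open-circuit: V = 24.6 × 220/(180 + 220) = 13.5 V.
With the load, R2 becomes R2‖R_L = 80.12 Ω, so V = 24.6 × 80.12/260.1 = 7.58 V.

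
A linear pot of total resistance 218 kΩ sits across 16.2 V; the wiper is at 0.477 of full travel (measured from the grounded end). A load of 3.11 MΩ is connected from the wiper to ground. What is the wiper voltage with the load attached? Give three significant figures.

V ≈ 7.59 V

The wiper splits the pot into (1−α)R = 114.0 kΩ above and αR = 104.0 kΩ below.
Lower section ‖ load = 100.6 kΩ.
V_wiper = 16.2 × 100.6/(114.0 + 100.6) = 7.59 V.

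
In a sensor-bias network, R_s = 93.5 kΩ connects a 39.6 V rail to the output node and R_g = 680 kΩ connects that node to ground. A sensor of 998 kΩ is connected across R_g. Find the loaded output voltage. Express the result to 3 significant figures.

V_out ≈ 32.2 V

The load sits in parallel with R_g: R_g‖R_L = (680 × 998) / (680 + 998) = 404.4 kΩ.
V_out = 39.6 × 404.4 / (93.5 + 404.4) = 39.6 × 404.4/497.9 = 32.2 V.
(Unloaded it would have been 34.8 V.)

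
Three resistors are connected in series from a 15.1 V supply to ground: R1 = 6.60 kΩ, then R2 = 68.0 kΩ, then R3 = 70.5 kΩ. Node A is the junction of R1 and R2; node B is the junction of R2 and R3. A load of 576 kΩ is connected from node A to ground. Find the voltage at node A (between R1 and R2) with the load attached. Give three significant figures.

V ≈ 14.3 V

Below node A the series string R2+R3 = 138.5 kΩ sits in parallel with the 576 kΩ load: 111.7 kΩ.
V_A = 15.1 × 111.7/(6.60 + 111.7) = 14.3 V.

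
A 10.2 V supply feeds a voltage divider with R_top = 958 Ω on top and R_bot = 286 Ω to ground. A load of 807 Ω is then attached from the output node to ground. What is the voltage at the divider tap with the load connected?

The load sits in parallel with R_bot: R_bot‖R_L = (286 × 807) / (286 + 807) = 211.2 Ω.
V_out = 10.2 × 211.2 / (958 + 211.2) = 10.2 × 211.2/1169 = 1.84 V.

V_out ≈ 1.84 V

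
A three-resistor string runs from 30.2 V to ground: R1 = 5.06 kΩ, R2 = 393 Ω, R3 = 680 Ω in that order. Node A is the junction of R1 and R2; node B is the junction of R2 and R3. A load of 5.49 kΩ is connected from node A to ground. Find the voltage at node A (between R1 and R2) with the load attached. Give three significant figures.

V ≈ 4.55 V

Below node A the series string R2+R3 = 1073 Ω sits in parallel with the 5490 Ω load: 897.6 Ω.
V_A = 30.2 × 897.6/(5060 + 897.6) = 4.55 V.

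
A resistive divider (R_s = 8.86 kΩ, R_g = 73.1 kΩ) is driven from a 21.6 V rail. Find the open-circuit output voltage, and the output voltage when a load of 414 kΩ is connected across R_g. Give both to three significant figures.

Unloaded: 19.3 V; loaded: 18.9 V

Open-circuit: V = 21.6 × 73.1/(8.86 + 73.1) = 19.3 V.
With the load, R_g becomes R_g‖R_L = 62.13 kΩ, so V = 21.6 × 62.13/70.99 = 18.9 V.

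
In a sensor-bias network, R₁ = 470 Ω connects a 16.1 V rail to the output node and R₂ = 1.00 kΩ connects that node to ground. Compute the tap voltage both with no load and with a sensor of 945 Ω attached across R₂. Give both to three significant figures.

Open-circuit: V = 16.1 × 1000/(470 + 1000) = 11.0 V.
With the load, R₂ becomes R₂‖R_L = 485.9 Ω, so V = 16.1 × 485.9/955.9 = 8.18 V.

Unloaded: 11.0 V; loaded: 8.18 V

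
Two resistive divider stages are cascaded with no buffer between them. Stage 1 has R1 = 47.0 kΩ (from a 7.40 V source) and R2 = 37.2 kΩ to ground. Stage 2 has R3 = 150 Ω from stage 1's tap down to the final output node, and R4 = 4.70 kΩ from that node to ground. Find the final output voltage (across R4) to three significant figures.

Stage 2 presents R3+R4 = 4850 Ω as a load on stage 1's tap.
Stage 1's lower leg becomes R2‖(R3+R4) = 4291 Ω, so V_mid = 7.40 × 4291/51290 = 0.6190 V.
Stage 2 is itself unloaded: V_out = V_mid × R4/(R3+R4) = 0.6190 × 4700/4850 = 0.600 V.

V_out ≈ 0.600 V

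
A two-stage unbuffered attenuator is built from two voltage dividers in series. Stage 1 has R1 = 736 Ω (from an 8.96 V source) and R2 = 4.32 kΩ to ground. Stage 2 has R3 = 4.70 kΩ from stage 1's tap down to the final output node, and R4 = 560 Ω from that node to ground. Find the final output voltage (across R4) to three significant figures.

V_out ≈ 0.728 V

Stage 2 presents R3+R4 = 5260 Ω as a load on stage 1's tap.
Stage 1's lower leg becomes R2‖(R3+R4) = 2372 Ω, so V_mid = 8.96 × 2372/3108 = 6.838 V.
Stage 2 is itself unloaded: V_out = V_mid × R4/(R3+R4) = 6.838 × 560/5260 = 0.728 V.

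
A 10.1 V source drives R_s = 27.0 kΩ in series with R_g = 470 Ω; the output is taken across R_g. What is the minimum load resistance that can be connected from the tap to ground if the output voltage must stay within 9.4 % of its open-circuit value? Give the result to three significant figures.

R_L(min) ≈ 4.45 kΩ

Output resistance R_th = R_s‖R_g = (27000 × 470)/27470 = 462.0 Ω.
The fractional drop is R_th/(R_th + R_L); requiring this ≤ 0.0940 gives R_L ≥ R_th(1/0.0940 − 1) = 462.0 × 9.638 = 4.45 kΩ.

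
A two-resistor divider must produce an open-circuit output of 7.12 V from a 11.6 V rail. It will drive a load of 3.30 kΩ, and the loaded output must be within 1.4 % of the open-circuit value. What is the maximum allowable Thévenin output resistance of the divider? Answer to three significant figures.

R_th ≤ 46.9 Ω

Loading drop = R_th/(R_th + R_L) ≤ 0.0140, so R_th ≤ R_L · ε/(1−ε) = 3.30 kΩ × 0.0140/0.9860 = 46.9 Ω.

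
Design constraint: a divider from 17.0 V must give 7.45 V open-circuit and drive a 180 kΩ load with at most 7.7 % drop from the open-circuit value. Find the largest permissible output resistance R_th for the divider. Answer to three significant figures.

Loading drop = R_th/(R_th + R_L) ≤ 0.0770, so R_th ≤ R_L · ε/(1−ε) = 180 kΩ × 0.0770/0.9230 = 15.0 kΩ.
(Any R1, R2 with R2/(R1+R2) = 0.438 and R1‖R2 ≤ 15.0 kΩ will meet the spec.)

R_th ≤ 15.0 kΩ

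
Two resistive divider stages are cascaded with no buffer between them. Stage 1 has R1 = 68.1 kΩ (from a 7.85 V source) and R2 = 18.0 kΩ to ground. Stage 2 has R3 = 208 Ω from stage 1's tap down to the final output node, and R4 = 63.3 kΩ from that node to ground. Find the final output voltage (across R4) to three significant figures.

V_out ≈ 1.34 V

Stage 2 presents R3+R4 = 63510 Ω as a load on stage 1's tap.
Stage 1's lower leg becomes R2‖(R3+R4) = 14020 Ω, so V_mid = 7.85 × 14020/82120 = 1.341 V.
Stage 2 is itself unloaded: V_out = V_mid × R4/(R3+R4) = 1.341 × 63300/63510 = 1.34 V.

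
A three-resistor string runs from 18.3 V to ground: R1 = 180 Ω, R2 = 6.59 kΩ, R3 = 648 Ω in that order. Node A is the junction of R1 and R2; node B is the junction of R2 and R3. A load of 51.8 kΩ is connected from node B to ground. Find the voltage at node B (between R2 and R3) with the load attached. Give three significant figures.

At node B, R3 is in parallel with the load: R3‖R_L = 640.0 Ω.
Below node A the resistance is R2 + (R3‖R_L) = 7230 Ω, so V_A = 18.3 × 7230/7410 = 17.86 V.
Then V_B = V_A × (R3‖R_L)/(R2 + R3‖R_L) = 17.86 × 640.0/7230 = 1.58 V.

V ≈ 1.58 V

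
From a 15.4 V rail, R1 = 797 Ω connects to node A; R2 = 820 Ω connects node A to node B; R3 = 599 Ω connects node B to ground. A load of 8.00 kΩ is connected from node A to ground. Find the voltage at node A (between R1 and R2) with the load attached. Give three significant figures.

Below node A the series string R2+R3 = 1419 Ω sits in parallel with the 8000 Ω load: 1205 Ω.
V_A = 15.4 × 1205/(797 + 1205) = 9.27 V.

V ≈ 9.27 V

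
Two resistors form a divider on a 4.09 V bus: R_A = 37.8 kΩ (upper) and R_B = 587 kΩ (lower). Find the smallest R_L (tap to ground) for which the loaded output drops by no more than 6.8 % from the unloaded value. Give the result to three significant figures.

R_L(min) ≈ 487 kΩ

Output resistance R_th = R_A‖R_B = (37.8 × 587)/624.8 = 35.51 kΩ.
The fractional drop is R_th/(R_th + R_L); requiring this ≤ 0.0680 gives R_L ≥ R_th(1/0.0680 − 1) = 35.51 × 13.71 = 487 kΩ.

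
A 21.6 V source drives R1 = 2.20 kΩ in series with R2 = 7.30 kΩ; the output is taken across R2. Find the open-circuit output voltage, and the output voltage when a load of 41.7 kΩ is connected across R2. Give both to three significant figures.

Unloaded: 16.6 V; loaded: 16.0 V

Open-circuit: V = 21.6 × 7.30/(2.20 + 7.30) = 16.6 V.
With the load, R2 becomes R2‖R_L = 6.212 kΩ, so V = 21.6 × 6.212/8.412 = 16.0 V.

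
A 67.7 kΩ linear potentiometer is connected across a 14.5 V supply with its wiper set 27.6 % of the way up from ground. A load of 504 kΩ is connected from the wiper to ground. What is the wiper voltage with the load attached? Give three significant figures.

V ≈ 3.90 V

The wiper splits the pot into (1−α)R = 49.01 kΩ above and αR = 18.69 kΩ below.
Lower section ‖ load = 18.02 kΩ.
V_wiper = 14.5 × 18.02/(49.01 + 18.02) = 3.90 V.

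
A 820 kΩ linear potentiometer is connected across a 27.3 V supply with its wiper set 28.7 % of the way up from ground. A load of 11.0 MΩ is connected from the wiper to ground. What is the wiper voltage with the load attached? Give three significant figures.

V ≈ 7.72 V

The wiper splits the pot into (1−α)R = 584.7 kΩ above and αR = 235.3 kΩ below.
Lower section ‖ load = 230.4 kΩ.
V_wiper = 27.3 × 230.4/(584.7 + 230.4) = 7.72 V.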